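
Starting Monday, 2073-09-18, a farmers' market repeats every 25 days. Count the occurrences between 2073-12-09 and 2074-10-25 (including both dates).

Occurrences land 25·i days after 2073-09-18 for i = 0, 1, 2, …
2073-12-09 is 82 days after the start; 82 ÷ 25 = 3 remainder 7; since the remainder is 7, round up to i = 4. First occurrence in the window: #5 on 2073-12-27 (4×25 = 100 days in).
2074-10-25 is 402 days after the start; 402 ÷ 25 = 16 remainder 2. Last occurrence in the window: #17 on 2074-10-23.
Occurrences #5 through #17: 13 in total.

13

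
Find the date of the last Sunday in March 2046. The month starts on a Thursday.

25 March 2046

March 2046 begins on a Thursday, so the first Sunday is March 4 (3 days later).
March 2046 has 31 days. Adding weeks: 4, 11, 18, 25 — the last one ≤ 31 is the 25th.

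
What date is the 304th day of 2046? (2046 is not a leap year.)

Oct 31, 2046

Jan has 31 days (304 − 31 = 273 remain).
Feb has 28 days (273 − 28 = 245 remain).
Mar has 31 days (245 − 31 = 214 remain).
Apr has 30 days (214 − 30 = 184 remain).
May has 31 days (184 − 31 = 153 remain).
Jun has 30 days (153 − 30 = 123 remain).
Jul has 31 days (123 − 31 = 92 remain).
Aug has 31 days (92 − 31 = 61 remain).
Sep has 30 days (61 − 30 = 31 remain).
31 into Oct → Oct 31.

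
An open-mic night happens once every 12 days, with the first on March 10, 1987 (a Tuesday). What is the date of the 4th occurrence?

The 4th occurrence is 3 intervals after the first: 3 × 12 = 36 days after March 10, 1987.
March has 31 days — 21 days to the end of March leaves 15.
15 days into April → April 15, 1987.

April 15, 1987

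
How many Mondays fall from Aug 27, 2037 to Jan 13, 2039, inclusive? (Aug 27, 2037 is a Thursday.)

72

Aug 27, 2037 is a Thursday; the first Monday on or after it is Aug 31, 2037 (4 days later).
From Aug 31, 2037 to Jan 13, 2039: 122 + 365 + 13 = 500 days (rest of 2037, 2038, to Jan 13, 2039 in 2039).
500 ÷ 7 = 71 full weeks with remainder 3, so 71 more Mondays after the first → 72.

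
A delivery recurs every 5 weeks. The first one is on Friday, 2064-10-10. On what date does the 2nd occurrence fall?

2064-11-14

The 2nd occurrence is 1 interval after the first: 1 × 35 = 35 days after 2064-10-10.
October has 31 days — 21 days to the end of October leaves 14.
14 days into November → 2064-11-14.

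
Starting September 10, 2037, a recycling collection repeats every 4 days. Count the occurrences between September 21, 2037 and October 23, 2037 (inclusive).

8

Occurrences land 4·i days after September 10, 2037 for i = 0, 1, 2, …
September 21, 2037 is 11 days after the start; 11 ÷ 4 = 2 remainder 3; since the remainder is 3, round up to i = 3. First occurrence in the window: #4 on September 22, 2037 (3×4 = 12 days in).
October 23, 2037 is 43 days after the start; 43 ÷ 4 = 10 remainder 3. Last occurrence in the window: #11 on October 20, 2037.
Occurrences #4 through #11: 8 in total.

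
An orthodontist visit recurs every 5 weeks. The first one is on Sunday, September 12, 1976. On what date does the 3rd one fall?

The 3rd occurrence is 2 intervals after the first: 2 × 35 = 70 days after September 12, 1976.
September has 30 days — 18 days to the end of September leaves 52.
October has 31 days (21 left).
21 days into November → November 21, 1976.

November 21, 1976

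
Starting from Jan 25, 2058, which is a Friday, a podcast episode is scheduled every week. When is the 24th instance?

Jul 5, 2058

The 24th occurrence is 23 intervals after the first: 23 × 7 = 161 days after Jan 25, 2058.
Jan has 31 days — 6 days to the end of Jan leaves 155.
Feb has 28 days (127 left).
Mar has 31 days (96 left).
Apr has 30 days (66 left).
May has 31 days (35 left).
Jun has 30 days (5 left).
5 days into Jul → Jul 5, 2058.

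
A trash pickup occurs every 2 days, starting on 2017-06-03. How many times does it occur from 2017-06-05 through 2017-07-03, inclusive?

Occurrences land 2·i days after 2017-06-03 for i = 0, 1, 2, …
2017-06-05 is 2 days after the start; 2 ÷ 2 = 1 remainder 0. First occurrence in the window: #2 on 2017-06-05 (1×2 = 2 days in).
2017-07-03 is 30 days after the start; 30 ÷ 2 = 15 remainder 0. Last occurrence in the window: #16 on 2017-07-03.
Occurrences #2 through #16: 15 in total.

15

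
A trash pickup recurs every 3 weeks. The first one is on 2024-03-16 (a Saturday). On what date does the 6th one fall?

2024-06-29

The 6th occurrence is 5 intervals after the first: 5 × 21 = 105 days after 2024-03-16.
March has 31 days — 15 days to the end of March leaves 90.
April has 30 days (60 left).
May has 31 days (29 left).
29 days into June → 2024-06-29.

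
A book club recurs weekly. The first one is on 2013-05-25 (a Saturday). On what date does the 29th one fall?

2013-12-07

The 29th occurrence is 28 intervals after the first: 28 × 7 = 196 days after 2013-05-25.
May has 31 days — 6 days to the end of May leaves 190.
June has 30 days (160 left).
July has 31 days (129 left).
August has 31 days (98 left).
September has 30 days (68 left).
October has 31 days (37 left).
November has 30 days (7 left).
7 days into December → 2013-12-07.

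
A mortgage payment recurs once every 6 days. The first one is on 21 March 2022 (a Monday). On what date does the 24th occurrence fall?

The 24th occurrence is 23 intervals after the first: 23 × 6 = 138 days after 21 March 2022.
March has 31 days — 10 days to the end of March leaves 128.
April has 30 days (98 left).
May has 31 days (67 left).
June has 30 days (37 left).
July has 31 days (6 left).
6 days into August → 6 August 2022.

6 August 2022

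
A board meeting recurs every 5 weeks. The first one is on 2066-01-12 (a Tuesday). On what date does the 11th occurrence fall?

2066-12-28

The 11th occurrence is 10 intervals after the first: 10 × 35 = 350 days after 2066-01-12.
January has 31 days — 19 days to the end of January leaves 331.
February has 28 days (303 left).
March has 31 days (272 left).
April has 30 days (242 left).
May has 31 days (211 left).
June has 30 days (181 left).
July has 31 days (150 left).
August has 31 days (119 left).
September has 30 days (89 left).
October has 31 days (58 left).
November has 30 days (28 left).
28 days into December → 2066-12-28.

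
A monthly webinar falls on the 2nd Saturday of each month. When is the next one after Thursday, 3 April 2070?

April 2070 starts on a Tuesday; its first Saturday is the 5th, so the 2nd Saturday is the 12th — 12 April 2070.
12 April 2070 is after 3 April 2070, so that is the next one.

12 April 2070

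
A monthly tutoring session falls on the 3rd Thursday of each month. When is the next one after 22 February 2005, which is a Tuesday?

February 2005 starts on a Tuesday; its first Thursday is the 3rd, so the 3rd Thursday is the 17th — 17 February 2005.
That is not after 22 February 2005, so look at March 2005.
March 2005 starts on a Tuesday; its first Thursday is the 3rd, so the 3rd Thursday is the 17th — 17 March 2005.

17 March 2005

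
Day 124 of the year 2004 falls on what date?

May 3, 2004

January has 31 days (124 − 31 = 93 remain).
February has 29 days (93 − 29 = 64 remain).
March has 31 days (64 − 31 = 33 remain).
April has 30 days (33 − 30 = 3 remain).
3 into May → May 3.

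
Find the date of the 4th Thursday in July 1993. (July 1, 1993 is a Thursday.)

July 22, 1993

July 1993 begins on a Thursday, so the first Thursday is July 1.
The 4th Thursday is 3 weeks later: 1 + 21 = 22.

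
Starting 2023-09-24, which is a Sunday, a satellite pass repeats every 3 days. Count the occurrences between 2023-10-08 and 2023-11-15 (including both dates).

13

Occurrences land 3·i days after 2023-09-24 for i = 0, 1, 2, …
2023-10-08 is 14 days after the start; 14 ÷ 3 = 4 remainder 2; since the remainder is 2, round up to i = 5. First occurrence in the window: #6 on 2023-10-09 (5×3 = 15 days in).
2023-11-15 is 52 days after the start; 52 ÷ 3 = 17 remainder 1. Last occurrence in the window: #18 on 2023-11-14.
Occurrences #6 through #18: 13 in total.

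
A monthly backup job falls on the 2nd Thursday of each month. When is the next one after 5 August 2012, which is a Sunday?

August 2012 starts on a Wednesday; its first Thursday is the 2nd, so the 2nd Thursday is the 9th — 9 August 2012.
9 August 2012 is after 5 August 2012, so that is the next one.

9 August 2012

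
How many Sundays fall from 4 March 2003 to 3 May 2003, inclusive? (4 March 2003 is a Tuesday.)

8

4 March 2003 is a Tuesday; the first Sunday on or after it is 9 March 2003 (5 days later).
From 9 March 2003 to 3 May 2003: 22 + 30 + 3 = 55 days (rest of March, April, May).
55 ÷ 7 = 7 full weeks with remainder 6, so 7 more Sundays after the first → 8.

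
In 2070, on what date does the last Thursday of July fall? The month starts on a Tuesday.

2070-07-31

July 2070 begins on a Tuesday, so the first Thursday is July 3 (2 days later).
July 2070 has 31 days. Adding weeks: 3, 10, 17, 24, 31 — the last one ≤ 31 is the 31st.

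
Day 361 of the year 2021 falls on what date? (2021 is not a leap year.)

27 December 2021

January has 31 days (361 − 31 = 330 remain).
February has 28 days (330 − 28 = 302 remain).
March has 31 days (302 − 31 = 271 remain).
April has 30 days (271 − 30 = 241 remain).
May has 31 days (241 − 31 = 210 remain).
June has 30 days (210 − 30 = 180 remain).
July has 31 days (180 − 31 = 149 remain).
August has 31 days (149 − 31 = 118 remain).
September has 30 days (118 − 30 = 88 remain).
October has 31 days (88 − 31 = 57 remain).
November has 30 days (57 − 30 = 27 remain).
27 into December → December 27.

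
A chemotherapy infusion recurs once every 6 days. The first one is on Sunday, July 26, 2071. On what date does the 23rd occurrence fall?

December 5, 2071

The 23rd occurrence is 22 intervals after the first: 22 × 6 = 132 days after July 26, 2071.
July has 31 days — 5 days to the end of July leaves 127.
August has 31 days (96 left).
September has 30 days (66 left).
October has 31 days (35 left).
November has 30 days (5 left).
5 days into December → December 5, 2071.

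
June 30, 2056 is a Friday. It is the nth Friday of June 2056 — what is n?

Day 30 falls in week ⌈30/7⌉ of the month.
Days 1–7 hold the 1st Friday, 8–14 the 2nd, 15–21 the 3rd, 22–28 the 4th, 29–31 the 5th.
30 is in the range for the 5th.

5th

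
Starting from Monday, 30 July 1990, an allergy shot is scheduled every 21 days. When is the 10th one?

4 February 1991

The 10th occurrence is 9 intervals after the first: 9 × 21 = 189 days after 30 July 1990.
July has 31 days — 1 day to the end of July leaves 188.
August has 31 days (157 left).
September has 30 days (127 left).
October has 31 days (96 left).
November has 30 days (66 left).
December has 31 days (35 left).
January has 31 days (4 left).
4 days into February → 4 February 1991.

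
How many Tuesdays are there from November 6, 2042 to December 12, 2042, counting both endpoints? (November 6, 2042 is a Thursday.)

5

November 6, 2042 is a Thursday; the first Tuesday on or after it is November 11, 2042 (5 days later).
From November 11, 2042 to December 12, 2042: 19 + 12 = 31 days (rest of November, December).
31 ÷ 7 = 4 full weeks with remainder 3, so 4 more Tuesdays after the first → 5.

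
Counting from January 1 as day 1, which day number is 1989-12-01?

335

Days in months before December: 31 + 28 + 31 + 30 + 31 + 30 + 31 + 31 + 30 + 31 + 30 = 334.
Plus 1 day into December → day 335.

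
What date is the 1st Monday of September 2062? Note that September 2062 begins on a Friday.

September 2062 begins on a Friday, so the first Monday is September 4 (3 days later).

September 4, 2062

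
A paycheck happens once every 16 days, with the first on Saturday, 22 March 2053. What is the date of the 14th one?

The 14th occurrence is 13 intervals after the first: 13 × 16 = 208 days after 22 March 2053.
March has 31 days — 9 days to the end of March leaves 199.
April has 30 days (169 left).
May has 31 days (138 left).
June has 30 days (108 left).
July has 31 days (77 left).
August has 31 days (46 left).
September has 30 days (16 left).
16 days into October → 16 October 2053.

16 October 2053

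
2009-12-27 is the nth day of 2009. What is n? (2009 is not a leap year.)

Days in months before December: 31 + 28 + 31 + 30 + 31 + 30 + 31 + 31 + 30 + 31 + 30 = 334.
Plus 27 days into December → day 361.

361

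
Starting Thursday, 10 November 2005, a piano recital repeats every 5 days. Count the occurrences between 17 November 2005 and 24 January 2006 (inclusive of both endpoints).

Occurrences land 5·i days after 10 November 2005 for i = 0, 1, 2, …
17 November 2005 is 7 days after the start; 7 ÷ 5 = 1 remainder 2; since the remainder is 2, round up to i = 2. First occurrence in the window: #3 on 20 November 2005 (2×5 = 10 days in).
24 January 2006 is 75 days after the start; 75 ÷ 5 = 15 remainder 0. Last occurrence in the window: #16 on 24 January 2006.
Occurrences #3 through #16: 14 in total.

14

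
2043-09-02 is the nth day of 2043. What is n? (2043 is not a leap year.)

245

Days in months before September: 31 + 28 + 31 + 30 + 31 + 30 + 31 + 31 = 243.
Plus 2 days into September → day 245.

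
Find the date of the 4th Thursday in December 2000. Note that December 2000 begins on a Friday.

December 2000 begins on a Friday, so the first Thursday is December 7 (6 days later).
The 4th Thursday is 3 weeks later: 7 + 21 = 28.

2000-12-28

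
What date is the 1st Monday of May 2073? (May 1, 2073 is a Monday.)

May 1, 2073

May 2073 begins on a Monday, so the first Monday is May 1.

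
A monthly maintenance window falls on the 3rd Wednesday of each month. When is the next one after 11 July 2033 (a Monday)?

20 July 2033

July 2033 starts on a Friday; its first Wednesday is the 6th, so the 3rd Wednesday is the 20th — 20 July 2033.
20 July 2033 is after 11 July 2033, so that is the next one.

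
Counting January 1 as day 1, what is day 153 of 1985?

Jan has 31 days (153 − 31 = 122 remain).
Feb has 28 days (122 − 28 = 94 remain).
Mar has 31 days (94 − 31 = 63 remain).
Apr has 30 days (63 − 30 = 33 remain).
May has 31 days (33 − 31 = 2 remain).
2 into Jun → Jun 2.

Jun 2, 1985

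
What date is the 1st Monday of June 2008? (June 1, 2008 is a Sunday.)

2008-06-02

June 2008 begins on a Sunday, so the first Monday is June 2 (1 day later).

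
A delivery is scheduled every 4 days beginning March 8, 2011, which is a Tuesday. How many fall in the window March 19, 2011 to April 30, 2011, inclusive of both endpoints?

11

Occurrences land 4·i days after March 8, 2011 for i = 0, 1, 2, …
March 19, 2011 is 11 days after the start; 11 ÷ 4 = 2 remainder 3; since the remainder is 3, round up to i = 3. First occurrence in the window: #4 on March 20, 2011 (3×4 = 12 days in).
April 30, 2011 is 53 days after the start; 53 ÷ 4 = 13 remainder 1. Last occurrence in the window: #14 on April 29, 2011.
Occurrences #4 through #14: 11 in total.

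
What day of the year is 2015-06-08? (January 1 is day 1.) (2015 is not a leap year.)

159

Days in months before June: 31 + 28 + 31 + 30 + 31 = 151.
Plus 8 days into June → day 159.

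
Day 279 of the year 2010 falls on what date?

October 6, 2010

January has 31 days (279 − 31 = 248 remain).
February has 28 days (248 − 28 = 220 remain).
March has 31 days (220 − 31 = 189 remain).
April has 30 days (189 − 30 = 159 remain).
May has 31 days (159 − 31 = 128 remain).
June has 30 days (128 − 30 = 98 remain).
July has 31 days (98 − 31 = 67 remain).
August has 31 days (67 − 31 = 36 remain).
September has 30 days (36 − 30 = 6 remain).
6 into October → October 6.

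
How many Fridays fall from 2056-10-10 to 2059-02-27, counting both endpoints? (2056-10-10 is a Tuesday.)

124

2056-10-10 is a Tuesday; the first Friday on or after it is 2056-10-13 (3 days later).
From 2056-10-13 to 2059-02-27: 79 + 365 + 365 + 58 = 867 days (rest of 2056, 2057, 2058, to 2059-02-27 in 2059).
867 ÷ 7 = 123 full weeks with remainder 6, so 123 more Fridays after the first → 124.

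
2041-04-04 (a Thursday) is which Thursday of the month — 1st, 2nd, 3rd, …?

1st

Day 4 falls in week ⌈4/7⌉ of the month.
Days 1–7 hold the 1st Thursday, 8–14 the 2nd, 15–21 the 3rd, 22–28 the 4th, 29–31 the 5th.
4 is in the range for the 1st.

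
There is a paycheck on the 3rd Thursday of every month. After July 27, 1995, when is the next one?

July 1995 starts on a Saturday; its first Thursday is the 6th, so the 3rd Thursday is the 20th — July 20, 1995.
That is not after July 27, 1995, so look at August 1995.
August 1995 starts on a Tuesday; its first Thursday is the 3rd, so the 3rd Thursday is the 17th — August 17, 1995.

August 17, 1995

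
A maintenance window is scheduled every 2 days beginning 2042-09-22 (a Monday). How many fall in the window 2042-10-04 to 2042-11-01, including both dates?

15

Occurrences land 2·i days after 2042-09-22 for i = 0, 1, 2, …
2042-10-04 is 12 days after the start; 12 ÷ 2 = 6 remainder 0. First occurrence in the window: #7 on 2042-10-04 (6×2 = 12 days in).
2042-11-01 is 40 days after the start; 40 ÷ 2 = 20 remainder 0. Last occurrence in the window: #21 on 2042-11-01.
Occurrences #7 through #21: 15 in total.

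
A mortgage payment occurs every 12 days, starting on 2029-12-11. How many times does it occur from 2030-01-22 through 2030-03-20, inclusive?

5

Occurrences land 12·i days after 2029-12-11 for i = 0, 1, 2, …
2030-01-22 is 42 days after the start; 42 ÷ 12 = 3 remainder 6; since the remainder is 6, round up to i = 4. First occurrence in the window: #5 on 2030-01-28 (4×12 = 48 days in).
2030-03-20 is 99 days after the start; 99 ÷ 12 = 8 remainder 3. Last occurrence in the window: #9 on 2030-03-17.
Occurrences #5 through #9: 5 in total.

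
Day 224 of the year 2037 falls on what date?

January has 31 days (224 − 31 = 193 remain).
February has 28 days (193 − 28 = 165 remain).
March has 31 days (165 − 31 = 134 remain).
April has 30 days (134 − 30 = 104 remain).
May has 31 days (104 − 31 = 73 remain).
June has 30 days (73 − 30 = 43 remain).
July has 31 days (43 − 31 = 12 remain).
12 into August → August 12.

August 12, 2037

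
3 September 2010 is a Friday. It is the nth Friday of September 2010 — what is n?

Day 3 falls in week ⌈3/7⌉ of the month.
Days 1–7 hold the 1st Friday, 8–14 the 2nd, 15–21 the 3rd, 22–28 the 4th, 29–31 the 5th.
3 is in the range for the 1st.

1st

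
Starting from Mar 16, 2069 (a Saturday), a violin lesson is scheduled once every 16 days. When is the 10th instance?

The 10th occurrence is 9 intervals after the first: 9 × 16 = 144 days after Mar 16, 2069.
Mar has 31 days — 15 days to the end of Mar leaves 129.
Apr has 30 days (99 left).
May has 31 days (68 left).
Jun has 30 days (38 left).
Jul has 31 days (7 left).
7 days into Aug → Aug 7, 2069.

Aug 7, 2069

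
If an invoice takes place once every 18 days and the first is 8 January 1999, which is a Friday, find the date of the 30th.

The 30th occurrence is 29 intervals after the first: 29 × 18 = 522 days after 8 January 1999.
January has 31 days — 23 days to the end of January leaves 499.
From end of January to end of 1999 is 334 days (165 left).
January has 31 days (134 left).
February has 29 days (105 left).
March has 31 days (74 left).
April has 30 days (44 left).
May has 31 days (13 left).
13 days into June → 13 June 2000.

13 June 2000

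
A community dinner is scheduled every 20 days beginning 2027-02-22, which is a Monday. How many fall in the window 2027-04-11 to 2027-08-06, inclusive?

Occurrences land 20·i days after 2027-02-22 for i = 0, 1, 2, …
2027-04-11 is 48 days after the start; 48 ÷ 20 = 2 remainder 8; since the remainder is 8, round up to i = 3. First occurrence in the window: #4 on 2027-04-23 (3×20 = 60 days in).
2027-08-06 is 165 days after the start; 165 ÷ 20 = 8 remainder 5. Last occurrence in the window: #9 on 2027-08-01.
Occurrences #4 through #9: 6 in total.

6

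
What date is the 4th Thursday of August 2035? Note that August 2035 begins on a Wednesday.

23 August 2035

August 2035 begins on a Wednesday, so the first Thursday is August 2 (1 day later).
The 4th Thursday is 3 weeks later: 2 + 21 = 23.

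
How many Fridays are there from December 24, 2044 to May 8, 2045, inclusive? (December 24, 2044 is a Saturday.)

December 24, 2044 is a Saturday; the first Friday on or after it is December 30, 2044 (6 days later).
From December 30, 2044 to May 8, 2045: 1 + 31 + 28 + 31 + 30 + 8 = 129 days (rest of December, January, February, March, April, May).
129 ÷ 7 = 18 full weeks with remainder 3, so 18 more Fridays after the first → 19.

19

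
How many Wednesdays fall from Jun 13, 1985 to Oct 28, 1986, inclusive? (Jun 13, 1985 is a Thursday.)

71

Jun 13, 1985 is a Thursday; the first Wednesday on or after it is Jun 19, 1985 (6 days later).
From Jun 19, 1985 to Oct 28, 1986: 195 + 301 = 496 days (rest of 1985, to Oct 28, 1986 in 1986).
496 ÷ 7 = 70 full weeks with remainder 6, so 70 more Wednesdays after the first → 71.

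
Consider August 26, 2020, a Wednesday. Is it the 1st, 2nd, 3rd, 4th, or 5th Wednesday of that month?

4th

Day 26 falls in week ⌈26/7⌉ of the month.
Days 1–7 hold the 1st Wednesday, 8–14 the 2nd, 15–21 the 3rd, 22–28 the 4th, 29–31 the 5th.
26 is in the range for the 4th.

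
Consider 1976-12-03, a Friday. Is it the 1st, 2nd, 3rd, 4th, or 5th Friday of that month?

1st

Day 3 falls in week ⌈3/7⌉ of the month.
Days 1–7 hold the 1st Friday, 8–14 the 2nd, 15–21 the 3rd, 22–28 the 4th, 29–31 the 5th.
3 is in the range for the 1st.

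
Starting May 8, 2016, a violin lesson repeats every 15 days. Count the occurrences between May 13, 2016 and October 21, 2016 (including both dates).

11

Occurrences land 15·i days after May 8, 2016 for i = 0, 1, 2, …
May 13, 2016 is 5 days after the start; 5 ÷ 15 = 0 remainder 5; since the remainder is 5, round up to i = 1. First occurrence in the window: #2 on May 23, 2016 (1×15 = 15 days in).
October 21, 2016 is 166 days after the start; 166 ÷ 15 = 11 remainder 1. Last occurrence in the window: #12 on October 20, 2016.
Occurrences #2 through #12: 11 in total.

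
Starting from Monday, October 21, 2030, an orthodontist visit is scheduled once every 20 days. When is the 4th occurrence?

December 20, 2030

The 4th occurrence is 3 intervals after the first: 3 × 20 = 60 days after October 21, 2030.
October has 31 days — 10 days to the end of October leaves 50.
November has 30 days (20 left).
20 days into December → December 20, 2030.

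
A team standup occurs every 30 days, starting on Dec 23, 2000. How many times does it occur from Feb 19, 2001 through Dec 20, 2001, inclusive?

11

Occurrences land 30·i days after Dec 23, 2000 for i = 0, 1, 2, …
Feb 19, 2001 is 58 days after the start; 58 ÷ 30 = 1 remainder 28; since the remainder is 28, round up to i = 2. First occurrence in the window: #3 on Feb 21, 2001 (2×30 = 60 days in).
Dec 20, 2001 is 362 days after the start; 362 ÷ 30 = 12 remainder 2. Last occurrence in the window: #13 on Dec 18, 2001.
Occurrences #3 through #13: 11 in total.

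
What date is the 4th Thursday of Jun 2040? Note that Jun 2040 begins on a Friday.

Jun 2040 begins on a Friday, so the first Thursday is Jun 7 (6 days later).
The 4th Thursday is 3 weeks later: 7 + 21 = 28.

Jun 28, 2040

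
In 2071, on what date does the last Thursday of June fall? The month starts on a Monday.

2071-06-25

June 2071 begins on a Monday, so the first Thursday is June 4 (3 days later).
June 2071 has 30 days. Adding weeks: 4, 11, 18, 25 — the last one ≤ 30 is the 25th.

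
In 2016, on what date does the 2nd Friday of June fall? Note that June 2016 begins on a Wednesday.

June 2016 begins on a Wednesday, so the first Friday is June 3 (2 days later).
The 2nd Friday is 1 weeks later: 3 + 7 = 10.

2016-06-10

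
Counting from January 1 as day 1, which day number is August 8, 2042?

Days in months before August: 31 + 28 + 31 + 30 + 31 + 30 + 31 = 212.
Plus 8 days into August → day 220.

220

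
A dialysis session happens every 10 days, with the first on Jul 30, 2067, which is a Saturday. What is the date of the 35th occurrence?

The 35th occurrence is 34 intervals after the first: 34 × 10 = 340 days after Jul 30, 2067.
Jul has 31 days — 1 day to the end of Jul leaves 339.
Aug has 31 days (308 left).
Sep has 30 days (278 left).
Oct has 31 days (247 left).
Nov has 30 days (217 left).
Dec has 31 days (186 left).
Jan has 31 days (155 left).
Feb has 29 days (126 left).
Mar has 31 days (95 left).
Apr has 30 days (65 left).
May has 31 days (34 left).
Jun has 30 days (4 left).
4 days into Jul → Jul 4, 2068.

Jul 4, 2068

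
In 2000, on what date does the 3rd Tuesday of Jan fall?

The first Tuesday of Jan 2000 is Jan 4.
The 3rd Tuesday is 2 weeks later: 4 + 14 = 18.

Jan 18, 2000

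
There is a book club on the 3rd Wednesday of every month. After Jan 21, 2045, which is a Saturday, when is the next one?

Feb 15, 2045

Jan 2045 starts on a Sunday; its first Wednesday is the 4th, so the 3rd Wednesday is the 18th — Jan 18, 2045.
That is not after Jan 21, 2045, so look at Feb 2045.
Feb 2045 starts on a Wednesday; its first Wednesday is the 1st, so the 3rd Wednesday is the 15th — Feb 15, 2045.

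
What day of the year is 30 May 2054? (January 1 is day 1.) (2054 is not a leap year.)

Days in months before May: 31 + 28 + 31 + 30 = 120.
Plus 30 days into May → day 150.

150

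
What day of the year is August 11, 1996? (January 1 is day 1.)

224

Days in months before August: 31 + 29 + 31 + 30 + 31 + 30 + 31 = 213.
Plus 11 days into August → day 224.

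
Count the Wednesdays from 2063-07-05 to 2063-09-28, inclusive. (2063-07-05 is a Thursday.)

2063-07-05 is a Thursday; the first Wednesday on or after it is 2063-07-11 (6 days later).
From 2063-07-11 to 2063-09-28: 20 + 31 + 28 = 79 days (rest of July, August, September).
79 ÷ 7 = 11 full weeks with remainder 2, so 11 more Wednesdays after the first → 12.

12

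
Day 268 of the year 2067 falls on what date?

2067-09-25

January has 31 days (268 − 31 = 237 remain).
February has 28 days (237 − 28 = 209 remain).
March has 31 days (209 − 31 = 178 remain).
April has 30 days (178 − 30 = 148 remain).
May has 31 days (148 − 31 = 117 remain).
June has 30 days (117 − 30 = 87 remain).
July has 31 days (87 − 31 = 56 remain).
August has 31 days (56 − 31 = 25 remain).
25 into September → September 25.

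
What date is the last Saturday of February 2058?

February 2058 begins on a Friday, so the first Saturday is February 2 (1 day later).
February 2058 has 28 days. Adding weeks: 2, 9, 16, 23 — the last one ≤ 28 is the 23rd.

23 February 2058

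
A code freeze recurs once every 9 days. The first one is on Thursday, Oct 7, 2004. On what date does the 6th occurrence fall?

Nov 21, 2004

The 6th occurrence is 5 intervals after the first: 5 × 9 = 45 days after Oct 7, 2004.
Oct has 31 days — 24 days to the end of Oct leaves 21.
21 days into Nov → Nov 21, 2004.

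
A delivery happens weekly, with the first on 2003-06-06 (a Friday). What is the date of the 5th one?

The 5th occurrence is 4 intervals after the first: 4 × 7 = 28 days after 2003-06-06.
June has 30 days — 24 days to the end of June leaves 4.
4 days into July → 2003-07-04.

2003-07-04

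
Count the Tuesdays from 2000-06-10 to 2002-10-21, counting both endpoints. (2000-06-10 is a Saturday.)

123

2000-06-10 is a Saturday; the first Tuesday on or after it is 2000-06-13 (3 days later).
From 2000-06-13 to 2002-10-21: 201 + 365 + 294 = 860 days (rest of 2000, 2001, to 2002-10-21 in 2002).
860 ÷ 7 = 122 full weeks with remainder 6, so 122 more Tuesdays after the first → 123.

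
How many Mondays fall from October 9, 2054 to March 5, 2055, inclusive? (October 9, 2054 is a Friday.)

21

October 9, 2054 is a Friday; the first Monday on or after it is October 12, 2054 (3 days later).
From October 12, 2054 to March 5, 2055: 19 + 30 + 31 + 31 + 28 + 5 = 144 days (rest of October, November, December, January, February, March).
144 ÷ 7 = 20 full weeks with remainder 4, so 20 more Mondays after the first → 21.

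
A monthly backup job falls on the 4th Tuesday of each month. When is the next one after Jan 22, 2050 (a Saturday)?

Jan 2050 starts on a Saturday; its first Tuesday is the 4th, so the 4th Tuesday is the 25th — Jan 25, 2050.
Jan 25, 2050 is after Jan 22, 2050, so that is the next one.

Jan 25, 2050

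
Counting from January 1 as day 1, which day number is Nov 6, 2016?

Days in months before Nov: 31 + 29 + 31 + 30 + 31 + 30 + 31 + 31 + 30 + 31 = 305.
Plus 6 days into Nov → day 311.

311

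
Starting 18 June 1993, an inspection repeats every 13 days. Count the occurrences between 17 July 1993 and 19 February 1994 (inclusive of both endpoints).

Occurrences land 13·i days after 18 June 1993 for i = 0, 1, 2, …
17 July 1993 is 29 days after the start; 29 ÷ 13 = 2 remainder 3; since the remainder is 3, round up to i = 3. First occurrence in the window: #4 on 27 July 1993 (3×13 = 39 days in).
19 February 1994 is 246 days after the start; 246 ÷ 13 = 18 remainder 12. Last occurrence in the window: #19 on 7 February 1994.
Occurrences #4 through #19: 16 in total.

16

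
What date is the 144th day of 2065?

January has 31 days (144 − 31 = 113 remain).
February has 28 days (113 − 28 = 85 remain).
March has 31 days (85 − 31 = 54 remain).
April has 30 days (54 − 30 = 24 remain).
24 into May → May 24.

May 24, 2065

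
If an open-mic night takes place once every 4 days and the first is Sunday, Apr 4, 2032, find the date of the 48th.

The 48th occurrence is 47 intervals after the first: 47 × 4 = 188 days after Apr 4, 2032.
Apr has 30 days — 26 days to the end of Apr leaves 162.
May has 31 days (131 left).
Jun has 30 days (101 left).
Jul has 31 days (70 left).
Aug has 31 days (39 left).
Sep has 30 days (9 left).
9 days into Oct → Oct 9, 2032.

Oct 9, 2032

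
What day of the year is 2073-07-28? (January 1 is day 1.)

Days in months before July: 31 + 28 + 31 + 30 + 31 + 30 = 181.
Plus 28 days into July → day 209.

209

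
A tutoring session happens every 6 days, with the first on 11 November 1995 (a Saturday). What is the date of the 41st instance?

The 41st occurrence is 40 intervals after the first: 40 × 6 = 240 days after 11 November 1995.
November has 30 days — 19 days to the end of November leaves 221.
December has 31 days (190 left).
January has 31 days (159 left).
February has 29 days (130 left).
March has 31 days (99 left).
April has 30 days (69 left).
May has 31 days (38 left).
June has 30 days (8 left).
8 days into July → 8 July 1996.

8 July 1996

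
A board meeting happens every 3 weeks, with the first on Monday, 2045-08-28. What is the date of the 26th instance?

2047-02-04

The 26th occurrence is 25 intervals after the first: 25 × 21 = 525 days after 2045-08-28.
August has 31 days — 3 days to the end of August leaves 522.
From end of August to end of 2045 is 122 days (400 left).
2046 has 365 days (35 left).
January has 31 days (4 left).
4 days into February → 2047-02-04.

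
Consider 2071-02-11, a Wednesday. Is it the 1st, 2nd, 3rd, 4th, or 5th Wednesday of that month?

2nd

Day 11 falls in week ⌈11/7⌉ of the month.
Days 1–7 hold the 1st Wednesday, 8–14 the 2nd, 15–21 the 3rd, 22–28 the 4th, 29–31 the 5th.
11 is in the range for the 2nd.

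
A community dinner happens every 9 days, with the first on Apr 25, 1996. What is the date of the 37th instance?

Mar 15, 1997

The 37th occurrence is 36 intervals after the first: 36 × 9 = 324 days after Apr 25, 1996.
Apr has 30 days — 5 days to the end of Apr leaves 319.
May has 31 days (288 left).
Jun has 30 days (258 left).
Jul has 31 days (227 left).
Aug has 31 days (196 left).
Sep has 30 days (166 left).
Oct has 31 days (135 left).
Nov has 30 days (105 left).
Dec has 31 days (74 left).
Jan has 31 days (43 left).
Feb has 28 days (15 left).
15 days into Mar → Mar 15, 1997.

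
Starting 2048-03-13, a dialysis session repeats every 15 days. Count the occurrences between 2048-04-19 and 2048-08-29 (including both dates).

Occurrences land 15·i days after 2048-03-13 for i = 0, 1, 2, …
2048-04-19 is 37 days after the start; 37 ÷ 15 = 2 remainder 7; since the remainder is 7, round up to i = 3. First occurrence in the window: #4 on 2048-04-27 (3×15 = 45 days in).
2048-08-29 is 169 days after the start; 169 ÷ 15 = 11 remainder 4. Last occurrence in the window: #12 on 2048-08-25.
Occurrences #4 through #12: 9 in total.

9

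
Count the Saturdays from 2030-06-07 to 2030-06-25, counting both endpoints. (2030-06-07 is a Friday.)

2030-06-07 is a Friday; the first Saturday on or after it is 2030-06-08 (1 day later).
From 2030-06-08 to 2030-06-25 is 25 − 8 = 17 days.
17 ÷ 7 = 2 full weeks with remainder 3, so 2 more Saturdays after the first → 3.

3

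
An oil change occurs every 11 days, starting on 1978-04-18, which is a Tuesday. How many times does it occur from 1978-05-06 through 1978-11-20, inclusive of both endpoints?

18

Occurrences land 11·i days after 1978-04-18 for i = 0, 1, 2, …
1978-05-06 is 18 days after the start; 18 ÷ 11 = 1 remainder 7; since the remainder is 7, round up to i = 2. First occurrence in the window: #3 on 1978-05-10 (2×11 = 22 days in).
1978-11-20 is 216 days after the start; 216 ÷ 11 = 19 remainder 7. Last occurrence in the window: #20 on 1978-11-13.
Occurrences #3 through #20: 18 in total.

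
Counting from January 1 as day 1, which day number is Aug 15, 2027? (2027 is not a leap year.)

Days in months before Aug: 31 + 28 + 31 + 30 + 31 + 30 + 31 = 212.
Plus 15 days into Aug → day 227.

227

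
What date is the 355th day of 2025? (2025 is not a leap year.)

January has 31 days (355 − 31 = 324 remain).
February has 28 days (324 − 28 = 296 remain).
March has 31 days (296 − 31 = 265 remain).
April has 30 days (265 − 30 = 235 remain).
May has 31 days (235 − 31 = 204 remain).
June has 30 days (204 − 30 = 174 remain).
July has 31 days (174 − 31 = 143 remain).
August has 31 days (143 − 31 = 112 remain).
September has 30 days (112 − 30 = 82 remain).
October has 31 days (82 − 31 = 51 remain).
November has 30 days (51 − 30 = 21 remain).
21 into December → December 21.

21 December 2025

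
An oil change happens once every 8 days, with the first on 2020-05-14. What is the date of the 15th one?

The 15th occurrence is 14 intervals after the first: 14 × 8 = 112 days after 2020-05-14.
May has 31 days — 17 days to the end of May leaves 95.
June has 30 days (65 left).
July has 31 days (34 left).
August has 31 days (3 left).
3 days into September → 2020-09-03.

2020-09-03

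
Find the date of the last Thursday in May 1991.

30 May 1991

May 1991 begins on a Wednesday, so the first Thursday is May 2 (1 day later).
May 1991 has 31 days. Adding weeks: 2, 9, 16, 23, 30 — the last one ≤ 31 is the 30th.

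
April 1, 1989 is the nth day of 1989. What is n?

91

Days in months before April: 31 + 28 + 31 = 90.
Plus 1 day into April → day 91.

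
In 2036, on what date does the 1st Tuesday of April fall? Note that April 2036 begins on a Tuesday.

1 April 2036

April 2036 begins on a Tuesday, so the first Tuesday is April 1.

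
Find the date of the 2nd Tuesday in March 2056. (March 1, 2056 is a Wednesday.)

March 2056 begins on a Wednesday, so the first Tuesday is March 7 (6 days later).
The 2nd Tuesday is 1 weeks later: 7 + 7 = 14.

March 14, 2056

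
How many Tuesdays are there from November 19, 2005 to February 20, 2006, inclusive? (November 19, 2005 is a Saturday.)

13

November 19, 2005 is a Saturday; the first Tuesday on or after it is November 22, 2005 (3 days later).
From November 22, 2005 to February 20, 2006: 8 + 31 + 31 + 20 = 90 days (rest of November, December, January, February).
90 ÷ 7 = 12 full weeks with remainder 6, so 12 more Tuesdays after the first → 13.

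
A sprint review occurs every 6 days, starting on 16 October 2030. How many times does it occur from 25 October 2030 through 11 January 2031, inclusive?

13

Occurrences land 6·i days after 16 October 2030 for i = 0, 1, 2, …
25 October 2030 is 9 days after the start; 9 ÷ 6 = 1 remainder 3; since the remainder is 3, round up to i = 2. First occurrence in the window: #3 on 28 October 2030 (2×6 = 12 days in).
11 January 2031 is 87 days after the start; 87 ÷ 6 = 14 remainder 3. Last occurrence in the window: #15 on 8 January 2031.
Occurrences #3 through #15: 13 in total.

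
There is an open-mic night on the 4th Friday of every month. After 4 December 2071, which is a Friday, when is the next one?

December 2071 starts on a Tuesday; its first Friday is the 4th, so the 4th Friday is the 25th — 25 December 2071.
25 December 2071 is after 4 December 2071, so that is the next one.

25 December 2071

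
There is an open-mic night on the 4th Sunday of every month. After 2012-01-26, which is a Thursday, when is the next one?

2012-02-26

January 2012 starts on a Sunday; its first Sunday is the 1st, so the 4th Sunday is the 22nd — 2012-01-22.
That is not after 2012-01-26, so look at February 2012.
February 2012 starts on a Wednesday; its first Sunday is the 5th, so the 4th Sunday is the 26th — 2012-02-26.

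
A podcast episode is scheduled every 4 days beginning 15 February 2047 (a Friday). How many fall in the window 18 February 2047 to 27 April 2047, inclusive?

Occurrences land 4·i days after 15 February 2047 for i = 0, 1, 2, …
18 February 2047 is 3 days after the start; 3 ÷ 4 = 0 remainder 3; since the remainder is 3, round up to i = 1. First occurrence in the window: #2 on 19 February 2047 (1×4 = 4 days in).
27 April 2047 is 71 days after the start; 71 ÷ 4 = 17 remainder 3. Last occurrence in the window: #18 on 24 April 2047.
Occurrences #2 through #18: 17 in total.

17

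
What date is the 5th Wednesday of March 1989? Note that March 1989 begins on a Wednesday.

March 29, 1989

March 1989 begins on a Wednesday, so the first Wednesday is March 1.
The 5th Wednesday is 4 weeks later: 1 + 28 = 29.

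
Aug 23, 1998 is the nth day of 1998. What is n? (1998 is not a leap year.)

235

Days in months before Aug: 31 + 28 + 31 + 30 + 31 + 30 + 31 = 212.
Plus 23 days into Aug → day 235.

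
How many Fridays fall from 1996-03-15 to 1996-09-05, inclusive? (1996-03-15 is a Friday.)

1996-03-15 is a Friday; the first Friday on or after it is 1996-03-15.
From 1996-03-15 to 1996-09-05: 16 + 30 + 31 + 30 + 31 + 31 + 5 = 174 days (rest of March, April, May, June, July, August, September).
174 ÷ 7 = 24 full weeks with remainder 6, so 24 more Fridays after the first → 25.

25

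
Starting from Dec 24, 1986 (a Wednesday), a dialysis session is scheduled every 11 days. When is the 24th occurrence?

The 24th occurrence is 23 intervals after the first: 23 × 11 = 253 days after Dec 24, 1986.
Dec has 31 days — 7 days to the end of Dec leaves 246.
Jan has 31 days (215 left).
Feb has 28 days (187 left).
Mar has 31 days (156 left).
Apr has 30 days (126 left).
May has 31 days (95 left).
Jun has 30 days (65 left).
Jul has 31 days (34 left).
Aug has 31 days (3 left).
3 days into Sep → Sep 3, 1987.

Sep 3, 1987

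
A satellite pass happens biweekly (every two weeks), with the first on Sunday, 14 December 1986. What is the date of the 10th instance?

The 10th occurrence is 9 intervals after the first: 9 × 14 = 126 days after 14 December 1986.
December has 31 days — 17 days to the end of December leaves 109.
January has 31 days (78 left).
February has 28 days (50 left).
March has 31 days (19 left).
19 days into April → 19 April 1987.

19 April 1987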